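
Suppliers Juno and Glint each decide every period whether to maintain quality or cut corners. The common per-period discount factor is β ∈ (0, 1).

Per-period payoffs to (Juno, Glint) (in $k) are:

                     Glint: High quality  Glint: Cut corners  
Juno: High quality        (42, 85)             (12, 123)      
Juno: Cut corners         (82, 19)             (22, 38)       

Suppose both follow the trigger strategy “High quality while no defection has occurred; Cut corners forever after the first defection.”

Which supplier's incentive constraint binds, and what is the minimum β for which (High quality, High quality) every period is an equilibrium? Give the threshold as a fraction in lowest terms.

Juno; β ≥ 2/3

Juno's threshold: (82−42)/(82−22) = 2/3.
Glint's threshold: (123−85)/(123−38) = 38/85.
2/3 > 38/85, so Juno binds and β* = 2/3.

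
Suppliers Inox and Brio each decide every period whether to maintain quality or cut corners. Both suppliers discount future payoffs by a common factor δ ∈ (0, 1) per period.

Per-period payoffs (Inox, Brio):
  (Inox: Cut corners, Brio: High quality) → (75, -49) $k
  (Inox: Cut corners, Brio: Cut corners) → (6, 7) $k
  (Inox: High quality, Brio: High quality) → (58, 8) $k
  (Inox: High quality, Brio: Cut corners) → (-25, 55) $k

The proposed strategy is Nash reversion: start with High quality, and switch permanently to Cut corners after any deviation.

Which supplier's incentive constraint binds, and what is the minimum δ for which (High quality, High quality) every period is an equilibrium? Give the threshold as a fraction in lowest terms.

Brio; δ ≥ 47/48

Inox's threshold: (75−58)/(75−6) = 17/69.
Brio's threshold: (55−8)/(55−7) = 47/48.
17/69 < 47/48, so Brio binds and δ* = 47/48.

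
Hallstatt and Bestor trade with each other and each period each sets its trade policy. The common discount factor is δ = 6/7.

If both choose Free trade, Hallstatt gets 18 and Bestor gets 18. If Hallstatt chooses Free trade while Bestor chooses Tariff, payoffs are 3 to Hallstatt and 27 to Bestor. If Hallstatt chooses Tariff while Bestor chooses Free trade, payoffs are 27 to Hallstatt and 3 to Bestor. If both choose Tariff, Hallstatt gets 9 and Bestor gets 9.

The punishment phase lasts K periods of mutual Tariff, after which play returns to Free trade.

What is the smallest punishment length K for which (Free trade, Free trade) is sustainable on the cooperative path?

2

Need Σ_{k=1}^{K} δ^k ≥ (27−18)/(18−9) = 1.0000 at δ = 6/7.
At K = 1 the sum is 0.8571 < 1.0000; at K = 2 it is 1.5918 ≥ 1.0000.
So the minimum punishment length is K = 2.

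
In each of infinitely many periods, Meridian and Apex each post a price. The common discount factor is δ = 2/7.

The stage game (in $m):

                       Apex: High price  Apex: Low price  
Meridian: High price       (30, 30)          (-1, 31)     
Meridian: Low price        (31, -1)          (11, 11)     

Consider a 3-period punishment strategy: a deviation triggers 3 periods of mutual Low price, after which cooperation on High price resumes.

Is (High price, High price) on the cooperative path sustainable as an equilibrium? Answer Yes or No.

Comparing payoff streams over the 4 periods until play realigns: cooperate → 30(1+δ+…+δ^3); deviate → 31 + 11(δ+…+δ^3).
Cooperation is sustained iff (30−11)(δ+…+δ^3) ≥ 31−30.
δ+…+δ^3 = 2/7·(1−(2/7)^3)/(1−2/7) = 0.3907, and (31−30)/(30−11) = 0.0526.
0.3907 ≥ 0.0526, so cooperation is sustainable.

Yes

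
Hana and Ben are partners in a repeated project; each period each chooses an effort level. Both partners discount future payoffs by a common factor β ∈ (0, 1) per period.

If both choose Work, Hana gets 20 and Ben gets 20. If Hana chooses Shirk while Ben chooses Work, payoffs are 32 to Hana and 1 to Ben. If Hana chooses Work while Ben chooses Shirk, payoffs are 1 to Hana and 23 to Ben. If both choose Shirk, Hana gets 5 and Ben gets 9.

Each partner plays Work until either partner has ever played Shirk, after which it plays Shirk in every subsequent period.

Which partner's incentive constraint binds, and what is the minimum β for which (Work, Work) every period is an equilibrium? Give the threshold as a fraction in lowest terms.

Hana's threshold: (32−20)/(32−5) = 4/9.
Ben's threshold: (23−20)/(23−9) = 3/14.
4/9 > 3/14, so Hana binds and β* = 4/9.

Hana; β ≥ 4/9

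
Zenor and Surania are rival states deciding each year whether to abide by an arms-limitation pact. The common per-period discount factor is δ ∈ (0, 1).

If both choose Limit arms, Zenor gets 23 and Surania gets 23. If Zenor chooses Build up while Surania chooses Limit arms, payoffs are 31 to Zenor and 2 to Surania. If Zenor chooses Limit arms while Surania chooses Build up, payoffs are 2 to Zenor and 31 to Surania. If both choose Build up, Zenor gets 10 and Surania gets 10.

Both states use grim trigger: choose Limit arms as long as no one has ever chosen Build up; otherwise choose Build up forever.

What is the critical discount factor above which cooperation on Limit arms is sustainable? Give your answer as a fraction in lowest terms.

23/(1−δ) ≥ 31 + 10δ/(1−δ)
23 ≥ 31 − 21δ
δ ≥ 8/21.

8/21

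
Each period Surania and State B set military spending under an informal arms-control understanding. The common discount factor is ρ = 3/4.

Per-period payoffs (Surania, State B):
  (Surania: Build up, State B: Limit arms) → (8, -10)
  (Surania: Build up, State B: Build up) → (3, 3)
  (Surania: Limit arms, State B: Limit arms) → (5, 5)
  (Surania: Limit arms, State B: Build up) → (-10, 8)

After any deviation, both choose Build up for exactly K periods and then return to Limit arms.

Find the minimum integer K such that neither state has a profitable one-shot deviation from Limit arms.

No profitable deviation requires (5−3)(ρ+…+ρ^K) ≥ 8−5, i.e. ρ+…+ρ^K ≥ 3/2 ≈ 1.5000.
With ρ = 3/4, the partial sums are K=1: 0.7500, K=2: 1.3125, K=3: 1.7344.
K = 3 is the first length at which the sum reaches 1.5000.

3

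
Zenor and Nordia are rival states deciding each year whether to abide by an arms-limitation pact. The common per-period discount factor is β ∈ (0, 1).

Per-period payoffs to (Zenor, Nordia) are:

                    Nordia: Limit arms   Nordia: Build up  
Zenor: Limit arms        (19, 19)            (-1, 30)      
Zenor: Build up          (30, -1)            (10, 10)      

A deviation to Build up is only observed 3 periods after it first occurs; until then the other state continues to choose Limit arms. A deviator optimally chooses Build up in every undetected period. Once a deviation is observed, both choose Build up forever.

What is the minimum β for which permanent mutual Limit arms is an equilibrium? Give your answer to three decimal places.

0.819

A deviator earns 30 for 3 periods, then 10 forever; cooperating earns 19 forever. Multiplying the IC by (1−β):
19 ≥ 30(1−β^3) + 10β^3, so 20·β^3 ≥ 11 and β^3 ≥ 11/20.
β ≥ (11/20)^(1/3) ≈ 0.819.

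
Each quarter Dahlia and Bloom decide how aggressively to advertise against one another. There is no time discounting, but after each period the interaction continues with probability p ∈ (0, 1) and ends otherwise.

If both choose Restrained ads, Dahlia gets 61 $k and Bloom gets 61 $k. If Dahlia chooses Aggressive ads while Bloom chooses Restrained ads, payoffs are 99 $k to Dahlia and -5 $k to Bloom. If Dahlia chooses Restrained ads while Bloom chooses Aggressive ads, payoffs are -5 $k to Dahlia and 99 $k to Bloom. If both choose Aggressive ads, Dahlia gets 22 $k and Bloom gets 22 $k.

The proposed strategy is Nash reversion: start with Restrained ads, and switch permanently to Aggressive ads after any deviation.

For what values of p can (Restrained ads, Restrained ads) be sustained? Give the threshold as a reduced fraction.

With no time discounting, the continuation probability p plays the role of the discount factor.
Grim-trigger IC: 61/(1−p) ≥ 99 + 22p/(1−p) ⇒ p ≥ (99−61)/(99−22) = 38/77.

38/77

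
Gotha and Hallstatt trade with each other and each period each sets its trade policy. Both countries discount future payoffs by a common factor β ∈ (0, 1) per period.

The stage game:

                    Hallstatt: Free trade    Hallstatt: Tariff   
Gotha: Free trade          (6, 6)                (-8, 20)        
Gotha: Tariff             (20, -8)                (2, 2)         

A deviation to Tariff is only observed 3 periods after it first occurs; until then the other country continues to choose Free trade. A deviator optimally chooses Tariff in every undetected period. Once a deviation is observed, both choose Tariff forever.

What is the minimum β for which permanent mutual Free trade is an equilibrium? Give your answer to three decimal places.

0.920

Deviating for the 3 undetected periods gains 20−6 = 14 per period over cooperation, then loses 6−2 = 4 per period forever once punishment starts.
Gain: 14(1 + β + … + β^2); loss: 4·β^3/(1−β).
No profitable deviation ⇔ 14(1−β^3) ≤ 4·β^3, i.e. β^3 ≥ 14/(14+4) = 7/9.
Hence β ≥ (7/9)^(1/3) ≈ 0.920.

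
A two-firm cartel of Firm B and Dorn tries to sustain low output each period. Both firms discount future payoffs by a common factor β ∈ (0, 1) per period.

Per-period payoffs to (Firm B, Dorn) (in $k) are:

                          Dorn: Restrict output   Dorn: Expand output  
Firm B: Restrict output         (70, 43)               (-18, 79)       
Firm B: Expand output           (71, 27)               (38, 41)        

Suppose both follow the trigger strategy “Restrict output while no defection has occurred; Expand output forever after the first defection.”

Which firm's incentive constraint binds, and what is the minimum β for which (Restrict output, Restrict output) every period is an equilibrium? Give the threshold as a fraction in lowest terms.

For Firm B: deviation gain 71−70 = 1, per-period punishment loss 70−38 = 32. IC gives β ≥ 1/33.
For Dorn: gain 36, loss 2 per period, so β ≥ 36/38 = 18/19.
The tighter constraint is Dorn's, so cooperation needs β ≥ 18/19.

Dorn; β ≥ 18/19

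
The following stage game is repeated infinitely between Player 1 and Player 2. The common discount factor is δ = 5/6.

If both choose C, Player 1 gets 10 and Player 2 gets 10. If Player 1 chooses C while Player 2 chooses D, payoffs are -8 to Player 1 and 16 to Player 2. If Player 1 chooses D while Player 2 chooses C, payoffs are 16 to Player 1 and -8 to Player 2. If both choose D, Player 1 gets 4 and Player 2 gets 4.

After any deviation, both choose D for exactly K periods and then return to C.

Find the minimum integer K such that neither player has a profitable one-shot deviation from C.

Need Σ_{k=1}^{K} δ^k ≥ (16−10)/(10−4) = 1.0000 at δ = 5/6.
At K = 1 the sum is 0.8333 < 1.0000; at K = 2 it is 1.5278 ≥ 1.0000.
So the minimum punishment length is K = 2.

2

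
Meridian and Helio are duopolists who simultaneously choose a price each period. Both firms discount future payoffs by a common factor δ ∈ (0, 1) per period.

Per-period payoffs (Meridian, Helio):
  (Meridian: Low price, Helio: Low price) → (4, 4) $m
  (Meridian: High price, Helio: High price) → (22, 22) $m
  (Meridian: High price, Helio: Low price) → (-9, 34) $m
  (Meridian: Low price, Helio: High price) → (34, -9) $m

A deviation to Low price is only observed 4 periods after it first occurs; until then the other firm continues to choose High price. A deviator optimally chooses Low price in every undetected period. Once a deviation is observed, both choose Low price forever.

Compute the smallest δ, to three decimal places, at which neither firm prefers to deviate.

0.795

A deviator earns 34 for 4 periods, then 4 forever; cooperating earns 22 forever. Multiplying the IC by (1−δ):
22 ≥ 34(1−δ^4) + 4δ^4, so 30·δ^4 ≥ 12 and δ^4 ≥ 2/5.
δ ≥ (2/5)^(1/4) ≈ 0.795.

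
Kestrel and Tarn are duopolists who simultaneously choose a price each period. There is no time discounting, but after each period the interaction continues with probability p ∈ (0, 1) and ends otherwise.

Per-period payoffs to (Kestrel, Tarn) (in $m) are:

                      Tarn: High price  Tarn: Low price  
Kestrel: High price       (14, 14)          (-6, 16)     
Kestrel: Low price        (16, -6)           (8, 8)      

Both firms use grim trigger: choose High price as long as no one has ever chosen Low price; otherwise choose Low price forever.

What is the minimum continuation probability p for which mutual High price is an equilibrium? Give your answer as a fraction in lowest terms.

1/4

Expected cooperation value is 14 + p·14 + p²·14 + … = 14/(1−p); deviation gives 16 + p·8/(1−p).
14 ≥ 16(1−p) + 8p ⇒ 8p ≥ 2 ⇒ p ≥ 2/8 = 1/4.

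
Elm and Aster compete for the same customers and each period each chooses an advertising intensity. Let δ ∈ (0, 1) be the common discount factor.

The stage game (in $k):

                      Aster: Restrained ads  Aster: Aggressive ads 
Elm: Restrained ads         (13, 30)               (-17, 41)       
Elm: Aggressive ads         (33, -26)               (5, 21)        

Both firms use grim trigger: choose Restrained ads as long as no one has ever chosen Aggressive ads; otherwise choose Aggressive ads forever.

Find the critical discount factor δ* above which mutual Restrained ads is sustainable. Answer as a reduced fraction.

5/7

Elm: cooperation gives 13 each period; deviation gives 33 once then 5 forever.
  13/(1−δ) ≥ 33 + 5δ/(1−δ) ⇒ δ ≥ 20/28 = 5/7.
Aster: cooperation gives 30 each period; deviation gives 41 once then 21 forever.
  δ ≥ 11/20.
Both must hold, so the binding constraint is Elm's: δ ≥ 5/7.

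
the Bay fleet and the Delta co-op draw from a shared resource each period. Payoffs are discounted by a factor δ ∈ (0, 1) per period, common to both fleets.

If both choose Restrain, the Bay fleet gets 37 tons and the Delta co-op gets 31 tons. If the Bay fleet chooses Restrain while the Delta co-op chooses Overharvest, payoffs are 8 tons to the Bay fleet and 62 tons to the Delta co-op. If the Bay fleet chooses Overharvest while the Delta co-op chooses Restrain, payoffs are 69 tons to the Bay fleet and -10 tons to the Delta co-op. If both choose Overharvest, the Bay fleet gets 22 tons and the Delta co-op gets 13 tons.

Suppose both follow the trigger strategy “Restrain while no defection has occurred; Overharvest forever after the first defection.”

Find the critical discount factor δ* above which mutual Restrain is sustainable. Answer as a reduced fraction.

32/47

the Bay fleet's threshold: (69−37)/(69−22) = 32/47.
the Delta co-op's threshold: (62−31)/(62−13) = 31/49.
32/47 > 31/49, so the Bay fleet binds and δ* = 32/47.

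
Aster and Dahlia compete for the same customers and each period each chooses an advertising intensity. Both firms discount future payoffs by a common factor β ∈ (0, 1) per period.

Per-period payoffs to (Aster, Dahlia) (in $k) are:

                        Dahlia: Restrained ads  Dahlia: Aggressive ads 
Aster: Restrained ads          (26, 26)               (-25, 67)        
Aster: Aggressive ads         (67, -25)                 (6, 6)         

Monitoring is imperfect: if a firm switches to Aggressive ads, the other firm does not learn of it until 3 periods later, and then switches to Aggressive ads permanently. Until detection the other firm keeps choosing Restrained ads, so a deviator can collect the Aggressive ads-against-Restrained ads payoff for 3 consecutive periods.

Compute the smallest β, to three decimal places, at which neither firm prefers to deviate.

The best deviation is to choose Aggressive ads for all 3 undetected periods, earning 67 each, then 6 forever once detected.
Deviation value: 67(1−β^3)/(1−β) + 6β^3/(1−β); cooperation value: 26/(1−β).
IC: 26 ≥ 67(1−β^3) + 6β^3 = 67 − 61β^3.
So β^3 ≥ 41/61, giving β ≥ (41/61)^(1/3) ≈ 0.876.

0.876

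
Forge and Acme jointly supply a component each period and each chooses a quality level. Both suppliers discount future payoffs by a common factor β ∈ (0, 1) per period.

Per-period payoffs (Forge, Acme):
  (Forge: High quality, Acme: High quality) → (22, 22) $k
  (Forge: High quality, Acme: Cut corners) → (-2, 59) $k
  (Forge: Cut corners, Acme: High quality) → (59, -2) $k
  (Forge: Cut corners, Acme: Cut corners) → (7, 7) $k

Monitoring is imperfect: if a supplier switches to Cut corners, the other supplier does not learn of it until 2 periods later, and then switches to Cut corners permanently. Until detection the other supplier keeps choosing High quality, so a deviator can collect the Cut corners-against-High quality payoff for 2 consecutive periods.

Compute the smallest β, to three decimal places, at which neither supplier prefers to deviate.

A deviator earns 59 for 2 periods, then 7 forever; cooperating earns 22 forever. Multiplying the IC by (1−β):
22 ≥ 59(1−β^2) + 7β^2, so 52·β^2 ≥ 37 and β^2 ≥ 37/52.
β ≥ (37/52)^(1/2) ≈ 0.844.

0.844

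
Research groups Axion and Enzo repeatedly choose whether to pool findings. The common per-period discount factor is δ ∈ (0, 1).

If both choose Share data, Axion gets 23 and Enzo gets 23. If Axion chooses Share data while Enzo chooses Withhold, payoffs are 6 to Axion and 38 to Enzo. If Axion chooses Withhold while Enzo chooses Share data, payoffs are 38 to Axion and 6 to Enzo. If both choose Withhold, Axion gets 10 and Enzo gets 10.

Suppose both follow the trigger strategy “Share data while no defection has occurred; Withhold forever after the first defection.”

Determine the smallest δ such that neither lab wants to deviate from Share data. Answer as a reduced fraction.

Under grim trigger the critical discount factor is (T−C)/(T−P) with T = 38, C = 23, P = 10.
δ* = (38−23)/(38−10) = 15/28.

15/28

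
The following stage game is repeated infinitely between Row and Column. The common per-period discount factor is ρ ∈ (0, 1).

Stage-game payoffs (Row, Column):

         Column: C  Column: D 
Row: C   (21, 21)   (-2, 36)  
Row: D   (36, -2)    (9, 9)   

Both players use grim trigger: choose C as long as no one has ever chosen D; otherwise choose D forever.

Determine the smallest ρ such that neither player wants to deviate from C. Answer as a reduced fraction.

Under grim trigger the critical discount factor is (T−C)/(T−P) with T = 36, C = 21, P = 9.
ρ* = (36−21)/(36−9) = 15/27 = 5/9.

5/9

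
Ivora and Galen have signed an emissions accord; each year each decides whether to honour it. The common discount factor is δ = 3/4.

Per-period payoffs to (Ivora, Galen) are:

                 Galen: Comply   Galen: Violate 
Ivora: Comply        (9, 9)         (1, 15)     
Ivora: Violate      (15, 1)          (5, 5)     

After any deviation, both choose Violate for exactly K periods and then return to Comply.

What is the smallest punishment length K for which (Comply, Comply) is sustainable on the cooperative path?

3

No profitable deviation requires (9−5)(δ+…+δ^K) ≥ 15−9, i.e. δ+…+δ^K ≥ 3/2 ≈ 1.5000.
With δ = 3/4, the partial sums are K=1: 0.7500, K=2: 1.3125, K=3: 1.7344.
K = 3 is the first length at which the sum reaches 1.5000.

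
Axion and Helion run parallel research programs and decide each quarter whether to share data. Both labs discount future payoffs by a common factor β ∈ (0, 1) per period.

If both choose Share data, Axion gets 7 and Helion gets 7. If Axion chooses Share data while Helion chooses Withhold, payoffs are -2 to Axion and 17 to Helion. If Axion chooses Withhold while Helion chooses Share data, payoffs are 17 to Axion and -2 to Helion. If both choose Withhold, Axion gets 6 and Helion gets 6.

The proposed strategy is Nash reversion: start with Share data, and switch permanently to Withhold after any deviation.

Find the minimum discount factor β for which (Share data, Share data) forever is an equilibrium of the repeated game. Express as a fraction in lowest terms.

10/11

Under grim trigger the critical discount factor is (T−C)/(T−P) with T = 17, C = 7, P = 6.
β* = (17−7)/(17−6) = 10/11.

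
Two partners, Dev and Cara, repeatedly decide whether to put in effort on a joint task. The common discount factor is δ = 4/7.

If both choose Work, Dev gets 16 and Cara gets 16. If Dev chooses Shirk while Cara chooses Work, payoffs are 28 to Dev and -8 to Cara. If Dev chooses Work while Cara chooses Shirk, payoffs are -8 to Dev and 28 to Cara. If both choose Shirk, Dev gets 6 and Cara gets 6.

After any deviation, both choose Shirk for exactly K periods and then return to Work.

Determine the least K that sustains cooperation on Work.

Need Σ_{k=1}^{K} δ^k ≥ (28−16)/(16−6) = 1.2000 at δ = 4/7.
At K = 4 the sum is 1.1912 < 1.2000; at K = 5 it is 1.2521 ≥ 1.2000.
So the minimum punishment length is K = 5.

5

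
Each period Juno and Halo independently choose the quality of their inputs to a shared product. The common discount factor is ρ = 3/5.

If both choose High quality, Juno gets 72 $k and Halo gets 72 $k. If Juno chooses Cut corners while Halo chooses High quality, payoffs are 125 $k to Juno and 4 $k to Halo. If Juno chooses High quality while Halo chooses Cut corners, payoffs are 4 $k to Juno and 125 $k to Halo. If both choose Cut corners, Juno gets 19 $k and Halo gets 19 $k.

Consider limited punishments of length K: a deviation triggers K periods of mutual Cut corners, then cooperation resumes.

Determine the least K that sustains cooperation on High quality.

3

IC: ρ(1−ρ^K)/(1−ρ) ≥ (125−72)/(72−19) = 1.
With ρ = 3/5: need 1 − ρ^K ≥ 1·(1−3/5)/(3/5), i.e. ρ^K ≤ 0.3333.
Since (3/5)^2 = 0.3600 and (3/5)^3 = 0.2160, the smallest such K is 3.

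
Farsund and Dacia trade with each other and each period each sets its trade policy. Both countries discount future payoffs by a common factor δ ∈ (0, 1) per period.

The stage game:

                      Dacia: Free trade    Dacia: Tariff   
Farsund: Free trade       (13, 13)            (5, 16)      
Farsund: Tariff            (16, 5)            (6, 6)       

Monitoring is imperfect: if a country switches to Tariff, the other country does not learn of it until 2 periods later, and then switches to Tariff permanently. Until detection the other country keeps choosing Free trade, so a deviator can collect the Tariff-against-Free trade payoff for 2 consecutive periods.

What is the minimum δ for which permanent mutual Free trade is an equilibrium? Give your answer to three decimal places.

Deviating for the 2 undetected periods gains 16−13 = 3 per period over cooperation, then loses 13−6 = 7 per period forever once punishment starts.
Gain: 3(1 + δ + … + δ^1); loss: 7·δ^2/(1−δ).
No profitable deviation ⇔ 3(1−δ^2) ≤ 7·δ^2, i.e. δ^2 ≥ 3/(3+7) = 3/10.
Hence δ ≥ (3/10)^(1/2) ≈ 0.548.

0.548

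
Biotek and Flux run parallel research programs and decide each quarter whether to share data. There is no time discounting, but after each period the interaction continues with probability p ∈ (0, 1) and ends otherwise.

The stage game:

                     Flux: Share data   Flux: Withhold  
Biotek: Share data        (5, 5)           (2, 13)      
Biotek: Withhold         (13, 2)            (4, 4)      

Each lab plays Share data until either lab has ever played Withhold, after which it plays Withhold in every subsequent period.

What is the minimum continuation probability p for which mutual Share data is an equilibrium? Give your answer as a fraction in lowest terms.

With no time discounting, the continuation probability p plays the role of the discount factor.
Grim-trigger IC: 5/(1−p) ≥ 13 + 4p/(1−p) ⇒ p ≥ (13−5)/(13−4) = 8/9.

8/9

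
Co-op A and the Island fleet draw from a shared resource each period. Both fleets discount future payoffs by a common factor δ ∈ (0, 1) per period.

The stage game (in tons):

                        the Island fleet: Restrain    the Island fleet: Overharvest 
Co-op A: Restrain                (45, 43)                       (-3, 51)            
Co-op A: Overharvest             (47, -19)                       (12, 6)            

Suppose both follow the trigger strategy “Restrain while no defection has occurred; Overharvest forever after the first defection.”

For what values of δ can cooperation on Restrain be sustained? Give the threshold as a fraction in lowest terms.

8/45

For Co-op A: deviation gain 47−45 = 2, per-period punishment loss 45−12 = 33. IC gives δ ≥ 2/35.
For the Island fleet: gain 8, loss 37 per period, so δ ≥ 8/45.
The tighter constraint is the Island fleet's, so cooperation needs δ ≥ 8/45.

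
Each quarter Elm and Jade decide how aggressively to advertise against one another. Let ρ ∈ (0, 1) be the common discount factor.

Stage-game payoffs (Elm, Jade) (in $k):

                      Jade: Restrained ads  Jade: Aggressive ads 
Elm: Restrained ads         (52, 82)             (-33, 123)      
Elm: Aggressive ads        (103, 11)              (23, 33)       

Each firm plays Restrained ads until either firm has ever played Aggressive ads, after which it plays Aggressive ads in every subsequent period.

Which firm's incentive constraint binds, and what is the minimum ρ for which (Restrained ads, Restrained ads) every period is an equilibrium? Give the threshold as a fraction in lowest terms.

Elm's threshold: (103−52)/(103−23) = 51/80.
Jade's threshold: (123−82)/(123−33) = 41/90.
51/80 > 41/90, so Elm binds and ρ* = 51/80.

Elm; ρ ≥ 51/80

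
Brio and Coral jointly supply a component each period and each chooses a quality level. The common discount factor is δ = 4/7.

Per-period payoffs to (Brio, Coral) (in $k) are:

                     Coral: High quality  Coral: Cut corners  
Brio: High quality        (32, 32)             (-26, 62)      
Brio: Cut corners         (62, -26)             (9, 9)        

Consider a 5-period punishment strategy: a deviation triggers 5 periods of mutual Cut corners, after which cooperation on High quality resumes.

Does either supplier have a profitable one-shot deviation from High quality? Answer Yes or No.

Yes

IC: δ+…+δ^5 ≥ (62−32)/(32−9) = 30/23.
At δ = 4/7: partial sum = 1.2521 < 1.3043. Cooperation not sustainable.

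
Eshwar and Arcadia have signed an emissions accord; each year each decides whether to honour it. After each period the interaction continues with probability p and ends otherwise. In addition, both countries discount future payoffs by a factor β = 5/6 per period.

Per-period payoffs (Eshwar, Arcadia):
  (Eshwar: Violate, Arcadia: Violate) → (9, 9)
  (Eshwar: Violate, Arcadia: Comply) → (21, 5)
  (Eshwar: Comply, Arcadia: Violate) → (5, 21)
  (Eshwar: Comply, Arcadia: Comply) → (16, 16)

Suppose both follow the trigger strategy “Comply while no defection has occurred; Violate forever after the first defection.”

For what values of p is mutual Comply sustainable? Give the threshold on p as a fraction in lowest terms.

1/2

Expected continuation weight on next period's payoff is β·p = 5/6·p, which plays the role of the discount factor.
Cooperation requires 5/6·p ≥ (21−16)/(21−9) = 5/12, hence p ≥ 1/2.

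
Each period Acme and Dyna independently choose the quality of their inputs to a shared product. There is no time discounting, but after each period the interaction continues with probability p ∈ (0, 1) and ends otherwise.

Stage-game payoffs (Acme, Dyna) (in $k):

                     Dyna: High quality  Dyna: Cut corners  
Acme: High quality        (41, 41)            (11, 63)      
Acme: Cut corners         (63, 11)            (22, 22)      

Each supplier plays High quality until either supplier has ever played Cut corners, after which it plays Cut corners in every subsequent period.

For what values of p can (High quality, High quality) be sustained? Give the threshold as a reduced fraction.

With no time discounting, the continuation probability p plays the role of the discount factor.
Grim-trigger IC: 41/(1−p) ≥ 63 + 22p/(1−p) ⇒ p ≥ (63−41)/(63−22) = 22/41.

22/41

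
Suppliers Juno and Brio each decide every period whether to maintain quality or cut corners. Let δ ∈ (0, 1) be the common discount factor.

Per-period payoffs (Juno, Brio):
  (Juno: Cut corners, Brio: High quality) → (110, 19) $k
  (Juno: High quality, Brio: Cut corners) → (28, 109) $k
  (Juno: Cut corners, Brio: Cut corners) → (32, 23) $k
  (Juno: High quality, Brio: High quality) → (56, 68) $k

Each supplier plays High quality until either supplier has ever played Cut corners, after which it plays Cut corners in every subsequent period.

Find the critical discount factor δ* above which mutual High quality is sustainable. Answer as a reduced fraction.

9/13

Juno: cooperation gives 56 each period; deviation gives 110 once then 32 forever.
  56/(1−δ) ≥ 110 + 32δ/(1−δ) ⇒ δ ≥ 54/78 = 9/13.
Brio: cooperation gives 68 each period; deviation gives 109 once then 23 forever.
  δ ≥ 41/86.
Both must hold, so the binding constraint is Juno's: δ ≥ 9/13.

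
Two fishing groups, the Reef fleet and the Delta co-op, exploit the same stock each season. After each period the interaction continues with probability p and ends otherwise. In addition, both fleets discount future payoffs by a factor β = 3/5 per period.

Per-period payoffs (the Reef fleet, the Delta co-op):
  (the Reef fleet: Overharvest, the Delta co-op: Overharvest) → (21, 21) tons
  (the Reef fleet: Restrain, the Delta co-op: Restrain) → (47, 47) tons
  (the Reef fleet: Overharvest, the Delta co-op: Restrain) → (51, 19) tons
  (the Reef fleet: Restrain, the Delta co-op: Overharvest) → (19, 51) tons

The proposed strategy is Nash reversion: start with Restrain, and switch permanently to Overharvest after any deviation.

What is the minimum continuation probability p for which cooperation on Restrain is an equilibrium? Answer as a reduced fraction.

With continuation probability p and discount β, the effective per-period discount factor is βp.
Grim-trigger IC: βp ≥ (51−47)/(51−21) = 2/15.
So p ≥ (2/15)/(3/5) = 2/9.

2/9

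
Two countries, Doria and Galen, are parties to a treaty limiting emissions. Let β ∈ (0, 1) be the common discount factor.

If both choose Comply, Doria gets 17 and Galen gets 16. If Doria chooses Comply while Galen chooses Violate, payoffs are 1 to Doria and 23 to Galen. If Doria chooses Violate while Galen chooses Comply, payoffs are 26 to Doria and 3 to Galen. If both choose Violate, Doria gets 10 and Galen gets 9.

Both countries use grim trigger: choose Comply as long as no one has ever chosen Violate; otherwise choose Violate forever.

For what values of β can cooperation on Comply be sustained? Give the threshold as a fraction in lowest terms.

9/16

For Doria: deviation gain 26−17 = 9, per-period punishment loss 17−10 = 7. IC gives β ≥ 9/16.
For Galen: gain 7, loss 7 per period, so β ≥ 7/14 = 1/2.
The tighter constraint is Doria's, so cooperation needs β ≥ 9/16.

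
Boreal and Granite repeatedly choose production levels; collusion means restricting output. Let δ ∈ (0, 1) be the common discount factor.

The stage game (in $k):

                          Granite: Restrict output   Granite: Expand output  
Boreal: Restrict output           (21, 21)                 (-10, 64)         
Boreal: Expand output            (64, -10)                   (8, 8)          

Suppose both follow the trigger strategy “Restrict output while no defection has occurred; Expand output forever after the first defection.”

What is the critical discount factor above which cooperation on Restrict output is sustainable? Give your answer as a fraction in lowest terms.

43/56

Under grim trigger the critical discount factor is (T−C)/(T−P) with T = 64, C = 21, P = 8.
δ* = (64−21)/(64−8) = 43/56.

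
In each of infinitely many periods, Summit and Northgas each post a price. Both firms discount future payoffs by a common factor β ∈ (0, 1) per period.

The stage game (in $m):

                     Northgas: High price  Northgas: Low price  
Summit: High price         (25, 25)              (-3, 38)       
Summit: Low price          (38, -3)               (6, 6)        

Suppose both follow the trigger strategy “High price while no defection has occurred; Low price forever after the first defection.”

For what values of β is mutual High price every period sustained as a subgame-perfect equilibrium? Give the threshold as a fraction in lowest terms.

13/32

Cooperation forever yields 25 each period: 25/(1−β).
Deviating yields 38 once, then 6 forever: 38 + 6β/(1−β).
No profitable deviation requires 25/(1−β) ≥ 38 + 6β/(1−β).
Multiplying by (1−β): 25 ≥ 38(1−β) + 6β = 38 − 32β.
So 32β ≥ 13, i.e. β ≥ 13/32.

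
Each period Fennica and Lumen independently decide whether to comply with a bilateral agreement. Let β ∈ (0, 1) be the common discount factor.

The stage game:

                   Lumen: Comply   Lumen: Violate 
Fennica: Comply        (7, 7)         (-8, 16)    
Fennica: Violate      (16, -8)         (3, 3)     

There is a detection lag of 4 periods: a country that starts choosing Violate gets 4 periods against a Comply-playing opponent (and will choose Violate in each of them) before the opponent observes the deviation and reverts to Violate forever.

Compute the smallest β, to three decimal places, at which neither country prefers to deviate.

0.912

The best deviation is to choose Violate for all 4 undetected periods, earning 16 each, then 3 forever once detected.
Deviation value: 16(1−β^4)/(1−β) + 3β^4/(1−β); cooperation value: 7/(1−β).
IC: 7 ≥ 16(1−β^4) + 3β^4 = 16 − 13β^4.
So β^4 ≥ 9/13, giving β ≥ (9/13)^(1/4) ≈ 0.912.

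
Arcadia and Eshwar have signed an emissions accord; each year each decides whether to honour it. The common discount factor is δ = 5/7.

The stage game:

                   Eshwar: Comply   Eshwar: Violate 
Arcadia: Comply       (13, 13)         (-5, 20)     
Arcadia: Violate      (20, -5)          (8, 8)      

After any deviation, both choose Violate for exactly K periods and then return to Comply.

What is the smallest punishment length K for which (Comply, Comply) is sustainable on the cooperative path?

Need Σ_{k=1}^{K} δ^k ≥ (20−13)/(13−8) = 1.4000 at δ = 5/7.
At K = 2 the sum is 1.2245 < 1.4000; at K = 3 it is 1.5889 ≥ 1.4000.
So the minimum punishment length is K = 3.

3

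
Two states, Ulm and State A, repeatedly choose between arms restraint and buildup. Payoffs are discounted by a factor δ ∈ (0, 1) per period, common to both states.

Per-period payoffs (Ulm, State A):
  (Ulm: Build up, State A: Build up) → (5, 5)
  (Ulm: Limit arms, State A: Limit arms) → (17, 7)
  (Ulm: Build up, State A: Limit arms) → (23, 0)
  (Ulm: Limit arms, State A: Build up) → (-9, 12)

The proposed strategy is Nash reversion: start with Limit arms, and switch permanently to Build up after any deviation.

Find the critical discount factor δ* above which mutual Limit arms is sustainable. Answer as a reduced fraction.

Ulm: cooperation gives 17 each period; deviation gives 23 once then 5 forever.
  17/(1−δ) ≥ 23 + 5δ/(1−δ) ⇒ δ ≥ 6/18 = 1/3.
State A: cooperation gives 7 each period; deviation gives 12 once then 5 forever.
  δ ≥ 5/7.
Both must hold, so the binding constraint is State A's: δ ≥ 5/7.

5/7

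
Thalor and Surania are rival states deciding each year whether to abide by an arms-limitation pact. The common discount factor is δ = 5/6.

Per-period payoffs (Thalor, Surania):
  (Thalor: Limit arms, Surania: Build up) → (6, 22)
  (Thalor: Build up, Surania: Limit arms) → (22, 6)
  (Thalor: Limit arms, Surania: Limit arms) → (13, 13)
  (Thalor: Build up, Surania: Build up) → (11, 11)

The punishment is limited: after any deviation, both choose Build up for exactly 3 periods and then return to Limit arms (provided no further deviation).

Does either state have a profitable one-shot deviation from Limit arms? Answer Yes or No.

Yes

Comparing payoff streams over the 4 periods until play realigns: cooperate → 13(1+δ+…+δ^3); deviate → 22 + 11(δ+…+δ^3).
Cooperation is sustained iff (13−11)(δ+…+δ^3) ≥ 22−13.
δ+…+δ^3 = 5/6·(1−(5/6)^3)/(1−5/6) = 2.1065, and (22−13)/(13−11) = 4.5000.
2.1065 < 4.5000, so cooperation is not sustainable.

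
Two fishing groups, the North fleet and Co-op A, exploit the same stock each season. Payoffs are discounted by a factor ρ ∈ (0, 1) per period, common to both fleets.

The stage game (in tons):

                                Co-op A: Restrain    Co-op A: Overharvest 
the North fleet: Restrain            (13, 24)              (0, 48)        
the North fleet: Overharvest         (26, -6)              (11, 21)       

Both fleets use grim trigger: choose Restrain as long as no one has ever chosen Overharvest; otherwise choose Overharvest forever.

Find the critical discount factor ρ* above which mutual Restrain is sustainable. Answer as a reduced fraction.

8/9

For the North fleet: deviation gain 26−13 = 13, per-period punishment loss 13−11 = 2. IC gives ρ ≥ 13/15.
For Co-op A: gain 24, loss 3 per period, so ρ ≥ 24/27 = 8/9.
The tighter constraint is Co-op A's, so cooperation needs ρ ≥ 8/9.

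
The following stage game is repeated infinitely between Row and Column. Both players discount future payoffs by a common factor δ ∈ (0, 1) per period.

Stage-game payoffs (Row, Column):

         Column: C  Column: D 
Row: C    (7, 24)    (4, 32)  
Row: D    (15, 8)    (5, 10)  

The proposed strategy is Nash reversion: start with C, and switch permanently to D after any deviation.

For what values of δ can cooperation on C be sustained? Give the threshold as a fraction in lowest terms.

4/5

For Row: deviation gain 15−7 = 8, per-period punishment loss 7−5 = 2. IC gives δ ≥ 8/10 = 4/5.
For Column: gain 8, loss 14 per period, so δ ≥ 8/22 = 4/11.
The tighter constraint is Row's, so cooperation needs δ ≥ 4/5.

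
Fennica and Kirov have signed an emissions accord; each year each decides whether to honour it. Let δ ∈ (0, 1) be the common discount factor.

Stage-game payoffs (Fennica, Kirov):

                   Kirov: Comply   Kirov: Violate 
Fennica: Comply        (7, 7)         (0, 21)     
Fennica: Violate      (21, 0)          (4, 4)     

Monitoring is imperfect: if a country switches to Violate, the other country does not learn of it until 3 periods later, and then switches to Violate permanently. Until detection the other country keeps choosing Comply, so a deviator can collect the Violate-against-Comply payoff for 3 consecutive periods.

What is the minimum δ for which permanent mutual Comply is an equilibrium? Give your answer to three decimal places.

0.937

Deviating for the 3 undetected periods gains 21−7 = 14 per period over cooperation, then loses 7−4 = 3 per period forever once punishment starts.
Gain: 14(1 + δ + … + δ^2); loss: 3·δ^3/(1−δ).
No profitable deviation ⇔ 14(1−δ^3) ≤ 3·δ^3, i.e. δ^3 ≥ 14/(14+3) = 14/17.
Hence δ ≥ (14/17)^(1/3) ≈ 0.937.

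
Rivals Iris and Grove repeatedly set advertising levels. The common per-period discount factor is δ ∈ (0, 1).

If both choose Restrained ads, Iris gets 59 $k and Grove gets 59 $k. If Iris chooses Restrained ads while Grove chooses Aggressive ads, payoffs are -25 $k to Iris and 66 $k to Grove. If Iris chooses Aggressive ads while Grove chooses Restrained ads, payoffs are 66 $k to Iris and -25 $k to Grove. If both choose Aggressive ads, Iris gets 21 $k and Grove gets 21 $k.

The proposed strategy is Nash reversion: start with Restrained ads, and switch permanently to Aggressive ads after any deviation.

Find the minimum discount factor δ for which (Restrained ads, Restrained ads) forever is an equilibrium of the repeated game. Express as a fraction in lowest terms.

One-period gain from deviating is 66 − 59 = 7. The loss is 59 − 21 = 38 in every subsequent period, with present value 38·δ/(1−δ).
Deviation is unprofitable when 38·δ/(1−δ) ≥ 7, i.e. δ/(1−δ) ≥ 7/38.
Equivalently δ ≥ 7/(7+38) = 7/45.

7/45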